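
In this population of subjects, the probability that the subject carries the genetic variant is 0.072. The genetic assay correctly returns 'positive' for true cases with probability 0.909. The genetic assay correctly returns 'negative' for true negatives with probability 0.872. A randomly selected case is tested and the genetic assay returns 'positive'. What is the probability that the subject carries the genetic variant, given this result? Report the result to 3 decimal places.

P(H | E) ≈ 0.355

Write H for 'the subject carries the genetic variant'. Prior odds H:¬H = 0.072/0.928 = 0.077586. For the 'positive' outcome, the likelihood ratio is 0.909/0.128 = 7.1016.
Posterior odds = 0.077586 × 7.1016 = 0.55098, so P(H|E) = 0.55098/(1+0.55098) = 0.355.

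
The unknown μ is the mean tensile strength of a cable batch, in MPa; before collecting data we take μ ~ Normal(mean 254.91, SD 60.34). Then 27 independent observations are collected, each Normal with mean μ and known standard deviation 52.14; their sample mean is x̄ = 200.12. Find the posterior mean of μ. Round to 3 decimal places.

Prior precision 1/τ₀² = 1/60.34² = 0.00027466; data precision n/σ² = 27/52.14² = 0.00993166.
Posterior precision = 0.00027466 + 0.00993166 = 0.0102063.
Posterior mean = (0.00027466·254.91 + 0.00993166·200.12) / 0.0102063 = 201.594.

Posterior mean ≈ 201.594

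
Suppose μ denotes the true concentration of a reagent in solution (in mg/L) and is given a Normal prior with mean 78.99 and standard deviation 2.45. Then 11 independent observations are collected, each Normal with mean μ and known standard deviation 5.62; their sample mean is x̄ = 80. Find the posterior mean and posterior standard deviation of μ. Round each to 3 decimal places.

With known σ, the Normal prior is conjugate. Weight on the data is w = (n/σ²)/(n/σ² + 1/τ₀²) = 0.348273/(0.348273+0.166597) = 0.67643.
Posterior mean = w·x̄ + (1−w)·μ₀ = 0.67643·80 + 0.32357·78.99 = 79.673. Posterior variance = 1/(0.348273+0.166597) = 1.94224, so SD = 1.394.

Posterior mean ≈ 79.673; posterior SD ≈ 1.394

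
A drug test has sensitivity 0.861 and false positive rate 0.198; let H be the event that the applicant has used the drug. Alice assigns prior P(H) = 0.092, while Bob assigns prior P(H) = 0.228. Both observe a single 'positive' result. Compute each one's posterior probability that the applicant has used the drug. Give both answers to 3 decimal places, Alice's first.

The likelihood ratio for a 'positive' result is 0.861/0.198 = 4.3485.
Alice: prior odds 0.092/0.908 = 0.10132; posterior odds 0.44060; posterior probability 0.306.
Bob: prior odds 0.228/0.772 = 0.29534; posterior odds 1.2843; posterior probability 0.562.

Alice: 0.306; Bob: 0.562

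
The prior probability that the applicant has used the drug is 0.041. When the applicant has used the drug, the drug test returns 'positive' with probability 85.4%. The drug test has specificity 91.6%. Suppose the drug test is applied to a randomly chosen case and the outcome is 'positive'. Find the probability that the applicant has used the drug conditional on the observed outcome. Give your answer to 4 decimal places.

Let H be the event that the applicant has used the drug. P(H) = 0.041, so P(¬H) = 0.959. With E the 'positive' result, P(E|H) = 0.854 and P(E|¬H) = 0.084.
P(E) = 0.854·0.041 + 0.084·0.959 = 0.035014 + 0.080556 = 0.11557.
By Bayes' theorem, P(H|E) = 0.035014 / 0.11557 = 0.3030.

P(H | E) ≈ 0.3030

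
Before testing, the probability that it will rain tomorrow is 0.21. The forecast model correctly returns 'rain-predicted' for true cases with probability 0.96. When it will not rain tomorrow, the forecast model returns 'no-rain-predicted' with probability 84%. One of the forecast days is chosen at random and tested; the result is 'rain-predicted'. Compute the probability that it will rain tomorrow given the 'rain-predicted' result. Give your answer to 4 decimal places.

Let H be the event that it will rain tomorrow. P(H) = 0.21, so P(¬H) = 0.79. With E the 'rain-predicted' result, P(E|H) = 0.96 and P(E|¬H) = 0.16.
P(E) = 0.96·0.21 + 0.16·0.79 = 0.20160 + 0.12640 = 0.32800.
By Bayes' theorem, P(H|E) = 0.20160 / 0.32800 = 0.6146.

P(H | E) ≈ 0.6146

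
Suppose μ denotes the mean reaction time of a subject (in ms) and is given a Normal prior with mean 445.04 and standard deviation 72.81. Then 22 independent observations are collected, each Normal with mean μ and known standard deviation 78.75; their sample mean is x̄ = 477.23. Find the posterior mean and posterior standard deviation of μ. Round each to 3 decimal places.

Posterior mean ≈ 475.605; posterior SD ≈ 16.360

Prior precision 1/τ₀² = 1/72.81² = 0.00018863; data precision n/σ² = 22/78.75² = 0.00354749.
Posterior precision = 0.00018863 + 0.00354749 = 0.00373613, giving posterior SD = 1/√0.00373613 = 16.360.
Posterior mean = (0.00018863·445.04 + 0.00354749·477.23) / 0.00373613 = 475.605.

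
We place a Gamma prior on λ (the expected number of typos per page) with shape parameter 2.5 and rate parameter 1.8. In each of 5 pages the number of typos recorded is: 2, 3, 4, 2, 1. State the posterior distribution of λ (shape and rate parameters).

Posterior: Gamma(shape=14.5, rate=6.8)

Total count ∑xᵢ = 12 over n = 5 pages.
Gamma is conjugate to the Poisson likelihood: posterior is Gamma(shape = 2.5+12 = 14.5, rate = 1.8+5 = 6.8).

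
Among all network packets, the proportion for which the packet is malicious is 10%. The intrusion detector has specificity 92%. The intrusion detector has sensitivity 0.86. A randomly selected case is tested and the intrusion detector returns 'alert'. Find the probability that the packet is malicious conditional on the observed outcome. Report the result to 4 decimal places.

P(H | E) ≈ 0.5443

Write H for 'the packet is malicious'. Prior odds H:¬H = 0.1/0.9 = 0.11111. For the 'alert' outcome, the likelihood ratio is 0.86/0.08 = 10.750.
Posterior odds = 0.11111 × 10.750 = 1.1944, so P(H|E) = 1.1944/(1+1.1944) = 0.5443.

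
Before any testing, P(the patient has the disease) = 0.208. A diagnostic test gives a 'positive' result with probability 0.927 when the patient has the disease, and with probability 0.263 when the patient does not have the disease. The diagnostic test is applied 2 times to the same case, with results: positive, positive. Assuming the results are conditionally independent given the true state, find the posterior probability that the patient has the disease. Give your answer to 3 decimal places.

Posterior P(H) ≈ 0.765

With H the event that the patient has the disease, the joint likelihood of the observed sequence is P(data|H) = 0.927·0.927 = 0.85933 and P(data|¬H) = 0.263·0.263 = 0.069169.
Bayes: P(H|data) = 0.208·0.85933 / (0.208·0.85933 + 0.792·0.069169) = 0.17874/0.23352 = 0.7654.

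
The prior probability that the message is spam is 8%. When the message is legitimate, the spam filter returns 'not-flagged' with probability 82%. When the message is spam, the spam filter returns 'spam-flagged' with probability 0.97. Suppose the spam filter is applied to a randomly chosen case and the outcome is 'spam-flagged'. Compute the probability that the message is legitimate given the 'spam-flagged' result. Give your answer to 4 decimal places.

Let H be the event that the message is spam. P(H) = 0.08, so P(¬H) = 0.92. With E the 'spam-flagged' result, P(E|H) = 0.97 and P(E|¬H) = 0.18.
P(E) = 0.97·0.08 + 0.18·0.92 = 0.077600 + 0.16560 = 0.24320.
By Bayes' theorem, P(H|E) = 0.077600 / 0.24320 = 0.3191. Hence P(¬H|E) = 1 − 0.3191 = 0.6809.

P(¬H | E) ≈ 0.6809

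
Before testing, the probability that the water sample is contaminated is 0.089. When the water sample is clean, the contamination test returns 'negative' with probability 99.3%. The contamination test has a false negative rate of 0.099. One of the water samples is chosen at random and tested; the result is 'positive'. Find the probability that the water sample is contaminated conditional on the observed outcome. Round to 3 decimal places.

Let H be the event that the water sample is contaminated. P(H) = 0.089, so P(¬H) = 0.911. With E the 'positive' result, P(E|H) = 0.901 and P(E|¬H) = 0.007.
P(E) = 0.901·0.089 + 0.007·0.911 = 0.080189 + 0.0063770 = 0.086566.
By Bayes' theorem, P(H|E) = 0.080189 / 0.086566 = 0.926.

P(H | E) ≈ 0.926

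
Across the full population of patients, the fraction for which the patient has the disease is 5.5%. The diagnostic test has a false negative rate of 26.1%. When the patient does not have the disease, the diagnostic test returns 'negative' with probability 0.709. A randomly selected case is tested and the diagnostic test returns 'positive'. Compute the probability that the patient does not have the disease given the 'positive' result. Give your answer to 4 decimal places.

P(¬H | E) ≈ 0.8712

Let H be the event that the patient has the disease. P(H) = 0.055, so P(¬H) = 0.945. With E the 'positive' result, P(E|H) = 0.739 and P(E|¬H) = 0.291.
P(E) = 0.739·0.055 + 0.291·0.945 = 0.040645 + 0.27499 = 0.31564.
By Bayes' theorem, P(H|E) = 0.040645 / 0.31564 = 0.1288. Hence P(¬H|E) = 1 − 0.1288 = 0.8712.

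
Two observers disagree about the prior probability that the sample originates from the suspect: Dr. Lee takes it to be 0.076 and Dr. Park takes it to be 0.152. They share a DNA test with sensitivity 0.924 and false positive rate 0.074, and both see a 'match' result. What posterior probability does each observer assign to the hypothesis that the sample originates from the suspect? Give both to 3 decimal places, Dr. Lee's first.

The likelihood ratio for a 'match' result is 0.924/0.074 = 12.486.
Dr. Lee: prior odds 0.076/0.924 = 0.082251; posterior odds 1.0270; posterior probability 0.507.
Dr. Park: prior odds 0.152/0.848 = 0.17925; posterior odds 2.2381; posterior probability 0.691.

Dr. Lee: 0.507; Dr. Park: 0.691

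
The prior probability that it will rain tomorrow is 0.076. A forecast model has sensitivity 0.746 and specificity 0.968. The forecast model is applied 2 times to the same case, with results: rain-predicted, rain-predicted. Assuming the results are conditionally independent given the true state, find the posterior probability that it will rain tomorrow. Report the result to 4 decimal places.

With H the event that it will rain tomorrow, the joint likelihood of the observed sequence is P(data|H) = 0.746·0.746 = 0.55652 and P(data|¬H) = 0.032·0.032 = 0.0010240.
Bayes: P(H|data) = 0.076·0.55652 / (0.076·0.55652 + 0.924·0.0010240) = 0.042295/0.043241 = 0.9781.

Posterior P(H) ≈ 0.9781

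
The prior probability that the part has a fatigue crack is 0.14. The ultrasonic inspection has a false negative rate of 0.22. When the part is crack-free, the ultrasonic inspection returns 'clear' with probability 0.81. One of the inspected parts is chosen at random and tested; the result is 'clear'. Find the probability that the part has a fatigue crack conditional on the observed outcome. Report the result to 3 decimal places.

Write H for 'the part has a fatigue crack'. Prior odds H:¬H = 0.14/0.86 = 0.16279. For the 'clear' outcome, the likelihood ratio is 0.22/0.81 = 0.27160.
Posterior odds = 0.16279 × 0.27160 = 0.044215, so P(H|E) = 0.044215/(1+0.044215) = 0.042.

P(H | E) ≈ 0.042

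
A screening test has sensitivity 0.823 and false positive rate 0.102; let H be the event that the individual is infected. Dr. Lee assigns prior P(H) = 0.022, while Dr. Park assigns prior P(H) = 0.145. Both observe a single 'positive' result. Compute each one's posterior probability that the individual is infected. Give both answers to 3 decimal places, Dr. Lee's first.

Dr. Lee: 0.154; Dr. Park: 0.578

The likelihood ratio for a 'positive' result is 0.823/0.102 = 8.0686.
Dr. Lee: prior odds 0.022/0.978 = 0.022495; posterior odds 0.18150; posterior probability 0.154.
Dr. Park: prior odds 0.145/0.855 = 0.16959; posterior odds 1.3684; posterior probability 0.578.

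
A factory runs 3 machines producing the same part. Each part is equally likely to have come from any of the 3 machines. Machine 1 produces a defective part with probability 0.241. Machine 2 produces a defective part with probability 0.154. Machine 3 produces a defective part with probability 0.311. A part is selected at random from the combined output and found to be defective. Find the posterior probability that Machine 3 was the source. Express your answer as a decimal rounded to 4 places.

Posterior probability ≈ 0.4405

P(defective|M1) = 0.241; P(defective|M2) = 0.154; P(defective|M3) = 0.311.
Prior × likelihood for each source: 0.333333·0.241=0.08033, 0.333333·0.154=0.05133, 0.333333·0.311=0.1037. Summing gives P(defective) = 0.23533.
P(Machine 3 | defective) = 0.1037 / 0.23533 = 0.4405.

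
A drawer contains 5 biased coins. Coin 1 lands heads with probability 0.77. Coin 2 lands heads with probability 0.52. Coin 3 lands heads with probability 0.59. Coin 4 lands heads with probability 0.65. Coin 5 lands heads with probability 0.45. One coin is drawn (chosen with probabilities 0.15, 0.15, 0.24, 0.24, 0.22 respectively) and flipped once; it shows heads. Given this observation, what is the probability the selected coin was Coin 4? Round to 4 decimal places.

Posterior probability ≈ 0.2644

P(heads|C1) = 0.77; P(heads|C2) = 0.52; P(heads|C3) = 0.59; P(heads|C4) = 0.65; P(heads|C5) = 0.45.
Prior × likelihood for each source: 0.15·0.77=0.1155, 0.15·0.52=0.07800, 0.24·0.59=0.1416, 0.24·0.65=0.1560, 0.22·0.45=0.09900. Summing gives P(heads) = 0.59010.
P(Coin 4 | heads) = 0.1560 / 0.59010 = 0.2644.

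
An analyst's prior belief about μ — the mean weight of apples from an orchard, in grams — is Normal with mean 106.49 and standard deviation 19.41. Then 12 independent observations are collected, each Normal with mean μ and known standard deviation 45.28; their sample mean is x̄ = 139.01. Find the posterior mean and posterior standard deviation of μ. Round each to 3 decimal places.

Posterior mean ≈ 128.864; posterior SD ≈ 10.842

With known σ, the Normal prior is conjugate. Weight on the data is w = (n/σ²)/(n/σ² + 1/τ₀²) = 0.00585286/(0.00585286+0.00265429) = 0.68799.
Posterior mean = w·x̄ + (1−w)·μ₀ = 0.68799·139.01 + 0.31201·106.49 = 128.864. Posterior variance = 1/(0.00585286+0.00265429) = 117.548, so SD = 10.842.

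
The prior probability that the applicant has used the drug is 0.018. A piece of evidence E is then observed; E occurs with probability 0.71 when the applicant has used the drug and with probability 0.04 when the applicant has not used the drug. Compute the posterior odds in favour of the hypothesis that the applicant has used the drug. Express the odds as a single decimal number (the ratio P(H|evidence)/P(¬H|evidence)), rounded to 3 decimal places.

Prior odds = 0.018/(1−0.018) = 0.018330. In log-odds, ln(0.018330) = -3.9992.
Add log likelihood ratio: ln(17.750) = 2.8764.
Posterior log-odds = -1.1228, so posterior odds = exp(-1.1228) = 0.32536.

Posterior odds ≈ 0.325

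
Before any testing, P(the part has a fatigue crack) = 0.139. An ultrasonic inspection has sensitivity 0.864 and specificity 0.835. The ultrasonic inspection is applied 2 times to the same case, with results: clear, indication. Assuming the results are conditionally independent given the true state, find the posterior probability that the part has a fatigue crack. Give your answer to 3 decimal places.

Posterior P(H) ≈ 0.121

Let H be the event that the part has a fatigue crack; start with P(H) = 0.139. P('indication'|H) = 0.864, P('indication'|¬H) = 0.165.
Update on result 1 ('clear'): P(H) ← 0.136·0.1390 / (0.136·0.1390 + 0.835·0.8610) = 0.018904/0.73784 = 0.0256.
Update on result 2 ('indication'): P(H) ← 0.864·0.0256 / (0.864·0.0256 + 0.165·0.9744) = 0.022136/0.18291 = 0.1210.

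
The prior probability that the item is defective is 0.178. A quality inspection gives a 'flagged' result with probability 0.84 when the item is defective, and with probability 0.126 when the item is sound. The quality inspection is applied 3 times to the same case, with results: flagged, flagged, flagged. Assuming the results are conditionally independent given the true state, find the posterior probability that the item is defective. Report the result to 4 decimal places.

Posterior P(H) ≈ 0.9847

Let H be the event that the item is defective; start with P(H) = 0.178. P('flagged'|H) = 0.84, P('flagged'|¬H) = 0.126.
Update on result 1 ('flagged'): P(H) ← 0.84·0.1780 / (0.84·0.1780 + 0.126·0.8220) = 0.14952/0.25309 = 0.5908.
Update on result 2 ('flagged'): P(H) ← 0.84·0.5908 / (0.84·0.5908 + 0.126·0.4092) = 0.49625/0.54781 = 0.9059.
Update on result 3 ('flagged'): P(H) ← 0.84·0.9059 / (0.84·0.9059 + 0.126·0.0941) = 0.76094/0.77280 = 0.9847.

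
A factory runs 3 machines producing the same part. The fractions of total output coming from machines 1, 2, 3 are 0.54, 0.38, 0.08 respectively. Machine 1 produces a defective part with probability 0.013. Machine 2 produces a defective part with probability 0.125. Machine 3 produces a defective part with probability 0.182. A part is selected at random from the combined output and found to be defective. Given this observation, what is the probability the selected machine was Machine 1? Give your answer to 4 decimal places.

Tabulate prior·likelihood by source: [1] prior 0.54, lik 0.013, product 0.007020; [2] prior 0.38, lik 0.125, product 0.04750; [3] prior 0.08, lik 0.182, product 0.01456.
Normalizing constant = 0.069080; the posterior for Machine 1 is its product over the sum, 0.007020/0.069080 = 0.1016.

Posterior probability ≈ 0.1016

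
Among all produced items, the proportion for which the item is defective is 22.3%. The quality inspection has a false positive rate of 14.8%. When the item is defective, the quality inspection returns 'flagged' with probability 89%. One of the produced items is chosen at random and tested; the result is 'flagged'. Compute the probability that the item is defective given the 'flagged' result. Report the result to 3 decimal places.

P(H | E) ≈ 0.633

Let H be the event that the item is defective. P(H) = 0.223, so P(¬H) = 0.777. With E the 'flagged' result, P(E|H) = 0.89 and P(E|¬H) = 0.148.
P(E) = 0.89·0.223 + 0.148·0.777 = 0.19847 + 0.11500 = 0.31347.
By Bayes' theorem, P(H|E) = 0.19847 / 0.31347 = 0.633.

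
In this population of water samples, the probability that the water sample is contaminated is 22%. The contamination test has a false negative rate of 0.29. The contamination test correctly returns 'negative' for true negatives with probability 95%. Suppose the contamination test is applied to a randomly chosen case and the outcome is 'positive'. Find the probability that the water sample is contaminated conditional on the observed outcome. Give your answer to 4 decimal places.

P(H | E) ≈ 0.8002

Write H for 'the water sample is contaminated'. Prior odds H:¬H = 0.22/0.78 = 0.28205. For the 'positive' outcome, the likelihood ratio is 0.71/0.05 = 14.200.
Posterior odds = 0.28205 × 14.200 = 4.0051, so P(H|E) = 4.0051/(1+4.0051) = 0.8002.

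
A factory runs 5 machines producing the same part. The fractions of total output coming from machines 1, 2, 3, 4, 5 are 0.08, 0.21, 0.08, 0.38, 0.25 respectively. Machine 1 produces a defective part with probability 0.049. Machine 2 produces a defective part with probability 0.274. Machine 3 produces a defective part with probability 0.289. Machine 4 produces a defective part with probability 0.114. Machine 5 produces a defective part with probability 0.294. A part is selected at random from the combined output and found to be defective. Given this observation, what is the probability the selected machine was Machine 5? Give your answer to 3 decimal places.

Posterior probability ≈ 0.365

P(defective|M1) = 0.049; P(defective|M2) = 0.274; P(defective|M3) = 0.289; P(defective|M4) = 0.114; P(defective|M5) = 0.294.
Prior × likelihood for each source: 0.08·0.049=0.003920, 0.21·0.274=0.05754, 0.08·0.289=0.02312, 0.38·0.114=0.04332, 0.25·0.294=0.07350. Summing gives P(defective) = 0.20140.
P(Machine 5 | defective) = 0.07350 / 0.20140 = 0.365.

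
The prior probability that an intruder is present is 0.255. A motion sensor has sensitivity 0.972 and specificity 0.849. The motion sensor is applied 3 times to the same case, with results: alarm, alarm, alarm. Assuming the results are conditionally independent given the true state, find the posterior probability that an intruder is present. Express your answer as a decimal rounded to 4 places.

Posterior P(H) ≈ 0.9892

With H the event that an intruder is present, the joint likelihood of the observed sequence is P(data|H) = 0.972·0.972·0.972 = 0.91833 and P(data|¬H) = 0.151·0.151·0.151 = 0.0034430.
Bayes: P(H|data) = 0.255·0.91833 / (0.255·0.91833 + 0.745·0.0034430) = 0.23417/0.23674 = 0.9892.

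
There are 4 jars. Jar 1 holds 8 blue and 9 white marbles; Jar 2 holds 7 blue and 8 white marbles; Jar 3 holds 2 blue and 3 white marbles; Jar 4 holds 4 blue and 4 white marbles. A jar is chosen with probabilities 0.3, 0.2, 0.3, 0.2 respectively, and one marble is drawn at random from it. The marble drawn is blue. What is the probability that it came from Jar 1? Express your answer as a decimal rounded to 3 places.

Posterior probability ≈ 0.311

Tabulate prior·likelihood by source: [1] prior 0.3, lik 0.4706, product 0.1412; [2] prior 0.2, lik 0.4667, product 0.09333; [3] prior 0.3, lik 0.4, product 0.1200; [4] prior 0.2, lik 0.5, product 0.1000.
Normalizing constant = 0.45451; the posterior for Jar 1 is its product over the sum, 0.1412/0.45451 = 0.311.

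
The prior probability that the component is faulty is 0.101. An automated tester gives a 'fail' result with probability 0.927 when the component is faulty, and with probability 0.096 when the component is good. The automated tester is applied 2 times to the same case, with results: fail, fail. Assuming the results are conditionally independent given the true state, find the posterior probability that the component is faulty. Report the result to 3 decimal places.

Posterior P(H) ≈ 0.913

With H the event that the component is faulty, the joint likelihood of the observed sequence is P(data|H) = 0.927·0.927 = 0.85933 and P(data|¬H) = 0.096·0.096 = 0.0092160.
Bayes: P(H|data) = 0.101·0.85933 / (0.101·0.85933 + 0.899·0.0092160) = 0.086792/0.095077 = 0.9129.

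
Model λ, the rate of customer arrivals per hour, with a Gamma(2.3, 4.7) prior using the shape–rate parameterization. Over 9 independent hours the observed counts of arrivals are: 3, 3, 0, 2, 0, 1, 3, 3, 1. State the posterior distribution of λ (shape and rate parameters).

Posterior: Gamma(shape=18.3, rate=13.7)

Total count ∑xᵢ = 16 over n = 9 hours.
Gamma is conjugate to the Poisson likelihood: posterior is Gamma(shape = 2.3+16 = 18.3, rate = 4.7+9 = 13.7).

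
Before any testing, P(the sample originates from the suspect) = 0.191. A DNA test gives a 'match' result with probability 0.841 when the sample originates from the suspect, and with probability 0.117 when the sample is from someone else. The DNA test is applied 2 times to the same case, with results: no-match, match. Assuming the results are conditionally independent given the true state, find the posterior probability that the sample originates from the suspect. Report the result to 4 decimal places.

Posterior P(H) ≈ 0.2341

With H the event that the sample originates from the suspect, the joint likelihood of the observed sequence is P(data|H) = 0.159·0.841 = 0.13372 and P(data|¬H) = 0.883·0.117 = 0.10331.
Bayes: P(H|data) = 0.191·0.13372 / (0.191·0.13372 + 0.809·0.10331) = 0.025540/0.10912 = 0.2341.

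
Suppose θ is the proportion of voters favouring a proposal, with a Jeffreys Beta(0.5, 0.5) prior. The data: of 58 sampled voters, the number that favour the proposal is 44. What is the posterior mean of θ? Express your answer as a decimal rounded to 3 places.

Posterior mean ≈ 0.754

Observing 44 successes and 14 failures updates Beta(0.5, 0.5) by adding the success and failure counts to the two shape parameters: α = 0.5+44 = 44.5, β = 0.5+14 = 14.5.
Posterior mean = α/(α+β) = 44.5/59 = 0.754.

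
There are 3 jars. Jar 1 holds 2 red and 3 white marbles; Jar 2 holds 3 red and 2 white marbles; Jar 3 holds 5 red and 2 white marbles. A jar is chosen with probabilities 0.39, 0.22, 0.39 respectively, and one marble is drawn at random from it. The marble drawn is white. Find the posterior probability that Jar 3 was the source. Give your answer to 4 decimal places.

Posterior probability ≈ 0.2571

Tabulate prior·likelihood by source: [1] prior 0.39, lik 0.6, product 0.2340; [2] prior 0.22, lik 0.4, product 0.08800; [3] prior 0.39, lik 0.2857, product 0.1114.
Normalizing constant = 0.43343; the posterior for Jar 3 is its product over the sum, 0.1114/0.43343 = 0.2571.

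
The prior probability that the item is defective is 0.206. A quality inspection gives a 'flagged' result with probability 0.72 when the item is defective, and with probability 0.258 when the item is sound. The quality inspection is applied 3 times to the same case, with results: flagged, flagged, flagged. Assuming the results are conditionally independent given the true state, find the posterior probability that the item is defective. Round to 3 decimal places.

With H the event that the item is defective, the joint likelihood of the observed sequence is P(data|H) = 0.72·0.72·0.72 = 0.37325 and P(data|¬H) = 0.258·0.258·0.258 = 0.017174.
Bayes: P(H|data) = 0.206·0.37325 / (0.206·0.37325 + 0.794·0.017174) = 0.076889/0.090525 = 0.8494.

Posterior P(H) ≈ 0.849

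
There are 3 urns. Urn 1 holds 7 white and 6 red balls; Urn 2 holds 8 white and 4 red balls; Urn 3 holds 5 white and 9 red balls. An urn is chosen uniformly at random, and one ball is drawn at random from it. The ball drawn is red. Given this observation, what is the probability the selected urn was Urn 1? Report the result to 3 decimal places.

Posterior probability ≈ 0.321

P(red|Urn 1) = 0.4615; P(red|Urn 2) = 0.3333; P(red|Urn 3) = 0.6429.
Prior × likelihood for each source: 0.333333·0.4615=0.1538, 0.333333·0.3333=0.1111, 0.333333·0.6429=0.2143. Summing gives P(red) = 0.47924.
P(Urn 1 | red) = 0.1538 / 0.47924 = 0.321.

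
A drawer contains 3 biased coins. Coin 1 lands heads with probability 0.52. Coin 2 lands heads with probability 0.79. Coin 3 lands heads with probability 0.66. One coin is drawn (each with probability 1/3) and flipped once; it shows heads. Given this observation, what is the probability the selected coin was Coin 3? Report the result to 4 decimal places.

P(heads|C1) = 0.52; P(heads|C2) = 0.79; P(heads|C3) = 0.66.
Prior × likelihood for each source: 0.333333·0.52=0.1733, 0.333333·0.79=0.2633, 0.333333·0.66=0.2200. Summing gives P(heads) = 0.65667.
P(Coin 3 | heads) = 0.2200 / 0.65667 = 0.3350.

Posterior probability ≈ 0.3350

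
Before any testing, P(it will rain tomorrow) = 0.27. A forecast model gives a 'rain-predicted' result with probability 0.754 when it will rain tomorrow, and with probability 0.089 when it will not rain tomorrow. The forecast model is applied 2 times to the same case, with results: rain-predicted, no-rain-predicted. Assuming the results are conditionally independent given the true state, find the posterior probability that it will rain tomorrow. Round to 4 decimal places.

Posterior P(H) ≈ 0.4583

Let H be the event that it will rain tomorrow; start with P(H) = 0.27. P('rain-predicted'|H) = 0.754, P('rain-predicted'|¬H) = 0.089.
Update on result 1 ('rain-predicted'): P(H) ← 0.754·0.2700 / (0.754·0.2700 + 0.089·0.7300) = 0.20358/0.26855 = 0.7581.
Update on result 2 ('no-rain-predicted'): P(H) ← 0.246·0.7581 / (0.246·0.7581 + 0.911·0.2419) = 0.18649/0.40688 = 0.4583.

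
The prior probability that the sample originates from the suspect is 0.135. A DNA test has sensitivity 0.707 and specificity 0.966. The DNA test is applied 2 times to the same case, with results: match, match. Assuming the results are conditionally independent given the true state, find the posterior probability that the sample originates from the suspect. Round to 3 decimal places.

Posterior P(H) ≈ 0.985

With H the event that the sample originates from the suspect, the joint likelihood of the observed sequence is P(data|H) = 0.707·0.707 = 0.49985 and P(data|¬H) = 0.034·0.034 = 0.0011560.
Bayes: P(H|data) = 0.135·0.49985 / (0.135·0.49985 + 0.865·0.0011560) = 0.067480/0.068480 = 0.9854.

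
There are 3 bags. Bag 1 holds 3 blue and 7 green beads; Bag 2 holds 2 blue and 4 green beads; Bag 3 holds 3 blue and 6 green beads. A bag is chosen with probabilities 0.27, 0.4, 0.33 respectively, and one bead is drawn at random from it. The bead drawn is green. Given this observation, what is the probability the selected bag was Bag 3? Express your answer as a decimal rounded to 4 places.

Tabulate prior·likelihood by source: [1] prior 0.27, lik 0.7, product 0.1890; [2] prior 0.4, lik 0.6667, product 0.2667; [3] prior 0.33, lik 0.6667, product 0.2200.
Normalizing constant = 0.67567; the posterior for Bag 3 is its product over the sum, 0.2200/0.67567 = 0.3256.

Posterior probability ≈ 0.3256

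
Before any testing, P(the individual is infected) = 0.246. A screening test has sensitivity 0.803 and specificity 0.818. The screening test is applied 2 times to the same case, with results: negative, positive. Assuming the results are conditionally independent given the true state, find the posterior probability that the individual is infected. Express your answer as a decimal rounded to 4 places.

Posterior P(H) ≈ 0.2574

Let H be the event that the individual is infected; start with P(H) = 0.246. P('positive'|H) = 0.803, P('positive'|¬H) = 0.182.
Update on result 1 ('negative'): P(H) ← 0.197·0.2460 / (0.197·0.2460 + 0.818·0.7540) = 0.048462/0.66523 = 0.0728.
Update on result 2 ('positive'): P(H) ← 0.803·0.0728 / (0.803·0.0728 + 0.182·0.9272) = 0.058498/0.22724 = 0.2574.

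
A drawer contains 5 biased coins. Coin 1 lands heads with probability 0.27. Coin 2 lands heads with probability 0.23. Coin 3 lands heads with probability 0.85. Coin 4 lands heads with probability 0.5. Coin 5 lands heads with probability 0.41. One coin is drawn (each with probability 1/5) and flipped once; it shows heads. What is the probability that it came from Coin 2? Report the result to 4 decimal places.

Tabulate prior·likelihood by source: [1] prior 0.2, lik 0.27, product 0.05400; [2] prior 0.2, lik 0.23, product 0.04600; [3] prior 0.2, lik 0.85, product 0.1700; [4] prior 0.2, lik 0.5, product 0.1000; [5] prior 0.2, lik 0.41, product 0.08200.
Normalizing constant = 0.45200; the posterior for Coin 2 is its product over the sum, 0.04600/0.45200 = 0.1018.

Posterior probability ≈ 0.1018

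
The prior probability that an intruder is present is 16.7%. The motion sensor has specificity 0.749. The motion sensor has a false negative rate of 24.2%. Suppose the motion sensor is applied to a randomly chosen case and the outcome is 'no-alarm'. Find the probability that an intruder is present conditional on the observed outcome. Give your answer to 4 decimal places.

P(H | E) ≈ 0.0608

Let H be the event that an intruder is present. P(H) = 0.167, so P(¬H) = 0.833. With E the 'no-alarm' result, P(E|H) = 0.242 and P(E|¬H) = 0.749.
P(E) = 0.242·0.167 + 0.749·0.833 = 0.040414 + 0.62392 = 0.66433.
By Bayes' theorem, P(H|E) = 0.040414 / 0.66433 = 0.0608.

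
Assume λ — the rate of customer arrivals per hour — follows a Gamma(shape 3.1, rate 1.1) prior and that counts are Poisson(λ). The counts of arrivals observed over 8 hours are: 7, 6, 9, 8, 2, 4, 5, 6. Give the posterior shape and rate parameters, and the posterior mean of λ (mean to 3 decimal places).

Posterior: Gamma(shape=50.1, rate=9.1); mean ≈ 5.505

Total count ∑xᵢ = 47 over n = 8 hours.
Gamma is conjugate to the Poisson likelihood: posterior is Gamma(shape = 3.1+47 = 50.1, rate = 1.1+8 = 9.1).
E[λ | data] = 50.1/9.1 = 5.505.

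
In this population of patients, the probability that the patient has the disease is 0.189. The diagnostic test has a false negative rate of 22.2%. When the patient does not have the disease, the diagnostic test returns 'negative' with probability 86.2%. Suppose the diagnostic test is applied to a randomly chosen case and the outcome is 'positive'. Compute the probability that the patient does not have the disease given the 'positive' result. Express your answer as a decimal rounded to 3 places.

P(¬H | E) ≈ 0.432

Let H be the event that the patient has the disease. P(H) = 0.189, so P(¬H) = 0.811. With E the 'positive' result, P(E|H) = 0.778 and P(E|¬H) = 0.138.
P(E) = 0.778·0.189 + 0.138·0.811 = 0.14704 + 0.11192 = 0.25896.
By Bayes' theorem, P(H|E) = 0.14704 / 0.25896 = 0.568. Hence P(¬H|E) = 1 − 0.568 = 0.432.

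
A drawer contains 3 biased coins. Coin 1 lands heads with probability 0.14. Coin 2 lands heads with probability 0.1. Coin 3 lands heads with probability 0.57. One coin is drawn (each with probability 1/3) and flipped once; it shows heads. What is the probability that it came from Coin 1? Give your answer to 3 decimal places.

P(heads|C1) = 0.14; P(heads|C2) = 0.1; P(heads|C3) = 0.57.
Prior × likelihood for each source: 0.333333·0.14=0.04667, 0.333333·0.1=0.03333, 0.333333·0.57=0.1900. Summing gives P(heads) = 0.27000.
P(Coin 1 | heads) = 0.04667 / 0.27000 = 0.173.

Posterior probability ≈ 0.173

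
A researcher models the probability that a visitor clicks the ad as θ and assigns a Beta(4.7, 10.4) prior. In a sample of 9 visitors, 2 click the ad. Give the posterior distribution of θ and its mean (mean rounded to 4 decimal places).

The binomial likelihood is conjugate to the Beta prior: with 2 successes and 7 failures, the posterior is Beta(4.7+2, 10.4+7) = Beta(6.7, 17.4).
E[θ | data] = 6.7/(6.7+17.4) = 0.2780.

Posterior: Beta(6.7, 17.4); mean ≈ 0.2780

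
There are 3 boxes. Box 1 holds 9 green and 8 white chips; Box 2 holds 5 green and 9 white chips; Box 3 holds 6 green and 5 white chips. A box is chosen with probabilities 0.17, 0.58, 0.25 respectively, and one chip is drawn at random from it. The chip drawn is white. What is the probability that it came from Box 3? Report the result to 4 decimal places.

Posterior probability ≈ 0.2006

Tabulate prior·likelihood by source: [1] prior 0.17, lik 0.4706, product 0.08000; [2] prior 0.58, lik 0.6429, product 0.3729; [3] prior 0.25, lik 0.4545, product 0.1136.
Normalizing constant = 0.56649; the posterior for Box 3 is its product over the sum, 0.1136/0.56649 = 0.2006.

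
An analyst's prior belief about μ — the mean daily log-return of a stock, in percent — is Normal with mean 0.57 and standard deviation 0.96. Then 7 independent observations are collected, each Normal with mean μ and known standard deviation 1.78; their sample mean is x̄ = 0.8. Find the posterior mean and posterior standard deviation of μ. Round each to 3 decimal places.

With known σ, the Normal prior is conjugate. Weight on the data is w = (n/σ²)/(n/σ² + 1/τ₀²) = 2.20932/(2.20932+1.08507) = 0.67063.
Posterior mean = w·x̄ + (1−w)·μ₀ = 0.67063·0.8 + 0.32937·0.57 = 0.724. Posterior variance = 1/(2.20932+1.08507) = 0.303547, so SD = 0.551.

Posterior mean ≈ 0.724; posterior SD ≈ 0.551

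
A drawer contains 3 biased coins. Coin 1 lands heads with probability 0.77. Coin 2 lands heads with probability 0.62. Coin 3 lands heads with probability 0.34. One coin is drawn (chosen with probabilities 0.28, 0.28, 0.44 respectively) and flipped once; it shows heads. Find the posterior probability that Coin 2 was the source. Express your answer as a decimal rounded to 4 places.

P(heads|C1) = 0.77; P(heads|C2) = 0.62; P(heads|C3) = 0.34.
Prior × likelihood for each source: 0.28·0.77=0.2156, 0.28·0.62=0.1736, 0.44·0.34=0.1496. Summing gives P(heads) = 0.53880.
P(Coin 2 | heads) = 0.1736 / 0.53880 = 0.3222.

Posterior probability ≈ 0.3222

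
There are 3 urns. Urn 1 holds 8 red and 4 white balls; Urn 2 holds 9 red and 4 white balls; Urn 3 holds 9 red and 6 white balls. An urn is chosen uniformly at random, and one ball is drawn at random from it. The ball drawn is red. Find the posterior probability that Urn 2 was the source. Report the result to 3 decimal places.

P(red|Urn 1) = 0.6667; P(red|Urn 2) = 0.6923; P(red|Urn 3) = 0.6.
Prior × likelihood for each source: 0.333333·0.6667=0.2222, 0.333333·0.6923=0.2308, 0.333333·0.6=0.2000. Summing gives P(red) = 0.65299.
P(Urn 2 | red) = 0.2308 / 0.65299 = 0.353.

Posterior probability ≈ 0.353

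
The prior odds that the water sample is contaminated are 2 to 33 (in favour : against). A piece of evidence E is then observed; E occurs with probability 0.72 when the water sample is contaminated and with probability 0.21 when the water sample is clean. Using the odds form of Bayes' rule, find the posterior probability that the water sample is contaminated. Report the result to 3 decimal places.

Prior odds = 2/33 = 0.060606.
Likelihood ratio for E = 0.72/0.21 = 3.4286.
Posterior odds = prior odds × LR = 0.20779.
Posterior probability = odds/(1+odds) = 0.20779/1.2078 = 0.172.

Posterior probability ≈ 0.172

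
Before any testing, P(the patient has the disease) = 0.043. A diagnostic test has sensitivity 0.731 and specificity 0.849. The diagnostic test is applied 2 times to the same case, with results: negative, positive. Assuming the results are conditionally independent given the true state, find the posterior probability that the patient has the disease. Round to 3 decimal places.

Posterior P(H) ≈ 0.064

With H the event that the patient has the disease, the joint likelihood of the observed sequence is P(data|H) = 0.269·0.731 = 0.19664 and P(data|¬H) = 0.849·0.151 = 0.12820.
Bayes: P(H|data) = 0.043·0.19664 / (0.043·0.19664 + 0.957·0.12820) = 0.0084555/0.13114 = 0.0645.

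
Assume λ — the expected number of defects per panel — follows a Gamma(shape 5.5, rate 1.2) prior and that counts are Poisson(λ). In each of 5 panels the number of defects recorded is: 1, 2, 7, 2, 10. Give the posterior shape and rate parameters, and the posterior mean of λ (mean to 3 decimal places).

Posterior: Gamma(shape=27.5, rate=6.2); mean ≈ 4.435

The Poisson likelihood adds the total count to the shape and the number of exposure periods to the rate. Here ∑xᵢ = 22 and n = 5, so shape 5.5→27.5 and rate 1.2→6.2.
Posterior mean = shape/rate = 27.5/6.2 = 4.435.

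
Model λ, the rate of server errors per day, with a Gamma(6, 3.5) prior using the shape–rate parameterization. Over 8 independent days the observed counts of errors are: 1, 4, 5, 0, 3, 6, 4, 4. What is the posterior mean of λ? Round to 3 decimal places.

The Poisson likelihood adds the total count to the shape and the number of exposure periods to the rate. Here ∑xᵢ = 27 and n = 8, so shape 6→33 and rate 3.5→11.5.
Posterior mean = shape/rate = 33/11.5 = 2.870.

Posterior mean ≈ 2.870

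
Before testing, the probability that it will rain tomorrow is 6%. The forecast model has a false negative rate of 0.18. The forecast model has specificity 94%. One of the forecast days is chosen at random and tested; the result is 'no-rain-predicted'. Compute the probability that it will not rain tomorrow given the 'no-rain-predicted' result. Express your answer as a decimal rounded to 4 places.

Write H for 'it will rain tomorrow'. Prior odds H:¬H = 0.06/0.94 = 0.063830. For the 'no-rain-predicted' outcome, the likelihood ratio is 0.18/0.94 = 0.19149.
Posterior odds = 0.063830 × 0.19149 = 0.012223, so P(H|E) = 0.012223/(1+0.012223) = 0.0121. Then P(¬H|E) = 1 − 0.0121 = 0.9879.

P(¬H | E) ≈ 0.9879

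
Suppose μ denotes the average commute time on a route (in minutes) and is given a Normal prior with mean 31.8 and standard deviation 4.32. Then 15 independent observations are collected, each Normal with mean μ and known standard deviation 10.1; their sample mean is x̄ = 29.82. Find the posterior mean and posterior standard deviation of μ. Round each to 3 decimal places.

Posterior mean ≈ 30.349; posterior SD ≈ 2.233

With known σ, the Normal prior is conjugate. Weight on the data is w = (n/σ²)/(n/σ² + 1/τ₀²) = 0.147044/(0.147044+0.0535837) = 0.73292.
Posterior mean = w·x̄ + (1−w)·μ₀ = 0.73292·29.82 + 0.26708·31.8 = 30.349. Posterior variance = 1/(0.147044+0.0535837) = 4.98435, so SD = 2.233.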